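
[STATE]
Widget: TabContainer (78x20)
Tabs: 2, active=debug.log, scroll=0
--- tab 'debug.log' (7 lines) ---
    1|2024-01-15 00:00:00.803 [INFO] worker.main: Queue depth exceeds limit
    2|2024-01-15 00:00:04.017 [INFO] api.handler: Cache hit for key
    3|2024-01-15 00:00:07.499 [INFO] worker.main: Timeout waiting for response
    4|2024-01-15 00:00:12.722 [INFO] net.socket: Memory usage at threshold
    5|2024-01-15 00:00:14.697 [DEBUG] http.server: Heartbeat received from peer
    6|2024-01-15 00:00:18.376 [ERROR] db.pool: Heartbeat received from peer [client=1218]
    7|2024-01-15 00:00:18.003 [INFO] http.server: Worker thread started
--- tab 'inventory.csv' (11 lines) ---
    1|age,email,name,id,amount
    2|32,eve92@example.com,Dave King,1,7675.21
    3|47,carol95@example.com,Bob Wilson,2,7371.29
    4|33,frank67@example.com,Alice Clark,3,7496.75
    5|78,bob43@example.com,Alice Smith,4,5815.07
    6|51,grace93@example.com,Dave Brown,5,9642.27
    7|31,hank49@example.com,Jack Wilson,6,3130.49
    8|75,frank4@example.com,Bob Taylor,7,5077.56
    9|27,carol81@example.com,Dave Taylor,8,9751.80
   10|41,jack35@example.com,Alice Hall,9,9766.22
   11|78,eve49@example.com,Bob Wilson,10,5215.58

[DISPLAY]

[debug.log]│ inventory.csv                                                    
──────────────────────────────────────────────────────────────────────────────
2024-01-15 00:00:00.803 [INFO] worker.main: Queue depth exceeds limit         
2024-01-15 00:00:04.017 [INFO] api.handler: Cache hit for key                 
2024-01-15 00:00:07.499 [INFO] worker.main: Timeout waiting for response      
2024-01-15 00:00:12.722 [INFO] net.socket: Memory usage at threshold          
2024-01-15 00:00:14.697 [DEBUG] http.server: Heartbeat received from peer     
2024-01-15 00:00:18.376 [ERROR] db.pool: Heartbeat received from peer [client=
2024-01-15 00:00:18.003 [INFO] http.server: Worker thread started             
                                                                              
                                                                              
                                                                              
                                                                              
                                                                              
                                                                              
                                                                              
                                                                              
                                                                              
                                                                              
                                                                              


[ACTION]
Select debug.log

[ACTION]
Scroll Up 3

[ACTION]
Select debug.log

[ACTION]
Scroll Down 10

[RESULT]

[debug.log]│ inventory.csv                                                    
──────────────────────────────────────────────────────────────────────────────
2024-01-15 00:00:18.003 [INFO] http.server: Worker thread started             
                                                                              
                                                                              
                                                                              
                                                                              
                                                                              
                                                                              
                                                                              
                                                                              
                                                                              
                                                                              
                                                                              
                                                                              
                                                                              
                                                                              
                                                                              
                                                                              
                                                                              


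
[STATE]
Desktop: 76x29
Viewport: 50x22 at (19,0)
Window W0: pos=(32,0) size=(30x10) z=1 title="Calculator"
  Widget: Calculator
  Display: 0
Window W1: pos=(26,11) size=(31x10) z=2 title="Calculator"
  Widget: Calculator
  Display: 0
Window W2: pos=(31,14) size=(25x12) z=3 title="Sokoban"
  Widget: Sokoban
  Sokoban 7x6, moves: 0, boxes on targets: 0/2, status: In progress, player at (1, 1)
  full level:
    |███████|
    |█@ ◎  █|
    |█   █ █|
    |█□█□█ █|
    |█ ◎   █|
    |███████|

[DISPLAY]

             ┏━━━━━━━━━━━━━━━━━━━━━━━━━━━━┓       
             ┃ Calculator                 ┃       
             ┠────────────────────────────┨       
             ┃                           0┃       
             ┃┌───┬───┬───┬───┐           ┃       
             ┃│ 7 │ 8 │ 9 │ ÷ │           ┃       
             ┃├───┼───┼───┼───┤           ┃       
             ┃│ 4 │ 5 │ 6 │ × │           ┃       
             ┃└───┴───┴───┴───┘           ┃       
             ┗━━━━━━━━━━━━━━━━━━━━━━━━━━━━┛       
                                                  
       ┏━━━━━━━━━━━━━━━━━━━━━━━━━━━━━┓            
       ┃ Calculator                  ┃            
       ┠─────────────────────────────┨            
       ┃    ┏━━━━━━━━━━━━━━━━━━━━━━━┓┃            
       ┃┌───┃ Sokoban               ┃┃            
       ┃│ 7 ┠───────────────────────┨┃            
       ┃├───┃███████                ┃┃            
       ┃│ 4 ┃█@ ◎  █                ┃┃            
       ┃└───┃█   █ █                ┃┃            
       ┗━━━━┃█□█□█ █                ┃┛            
            ┃█ ◎   █                ┃             


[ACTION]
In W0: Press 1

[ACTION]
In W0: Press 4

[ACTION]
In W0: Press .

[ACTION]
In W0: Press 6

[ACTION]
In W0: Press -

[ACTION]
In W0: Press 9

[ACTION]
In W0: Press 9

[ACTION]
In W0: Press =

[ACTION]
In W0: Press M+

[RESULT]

             ┏━━━━━━━━━━━━━━━━━━━━━━━━━━━━┓       
             ┃ Calculator                 ┃       
             ┠────────────────────────────┨       
             ┃                       -84.4┃       
             ┃┌───┬───┬───┬───┐           ┃       
             ┃│ 7 │ 8 │ 9 │ ÷ │           ┃       
             ┃├───┼───┼───┼───┤           ┃       
             ┃│ 4 │ 5 │ 6 │ × │           ┃       
             ┃└───┴───┴───┴───┘           ┃       
             ┗━━━━━━━━━━━━━━━━━━━━━━━━━━━━┛       
                                                  
       ┏━━━━━━━━━━━━━━━━━━━━━━━━━━━━━┓            
       ┃ Calculator                  ┃            
       ┠─────────────────────────────┨            
       ┃    ┏━━━━━━━━━━━━━━━━━━━━━━━┓┃            
       ┃┌───┃ Sokoban               ┃┃            
       ┃│ 7 ┠───────────────────────┨┃            
       ┃├───┃███████                ┃┃            
       ┃│ 4 ┃█@ ◎  █                ┃┃            
       ┃└───┃█   █ █                ┃┃            
       ┗━━━━┃█□█□█ █                ┃┛            
            ┃█ ◎   █                ┃             


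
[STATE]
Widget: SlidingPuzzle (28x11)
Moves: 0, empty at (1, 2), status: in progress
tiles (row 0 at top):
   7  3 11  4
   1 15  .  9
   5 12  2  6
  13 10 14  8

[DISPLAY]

┌────┬────┬────┬────┐       
│  7 │  3 │ 11 │  4 │       
├────┼────┼────┼────┤       
│  1 │ 15 │    │  9 │       
├────┼────┼────┼────┤       
│  5 │ 12 │  2 │  6 │       
├────┼────┼────┼────┤       
│ 13 │ 10 │ 14 │  8 │       
└────┴────┴────┴────┘       
Moves: 0                    
                            


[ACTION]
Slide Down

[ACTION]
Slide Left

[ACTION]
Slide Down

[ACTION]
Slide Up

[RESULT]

┌────┬────┬────┬────┐       
│  7 │  3 │  4 │  9 │       
├────┼────┼────┼────┤       
│  1 │ 15 │ 11 │    │       
├────┼────┼────┼────┤       
│  5 │ 12 │  2 │  6 │       
├────┼────┼────┼────┤       
│ 13 │ 10 │ 14 │  8 │       
└────┴────┴────┴────┘       
Moves: 3                    
                            


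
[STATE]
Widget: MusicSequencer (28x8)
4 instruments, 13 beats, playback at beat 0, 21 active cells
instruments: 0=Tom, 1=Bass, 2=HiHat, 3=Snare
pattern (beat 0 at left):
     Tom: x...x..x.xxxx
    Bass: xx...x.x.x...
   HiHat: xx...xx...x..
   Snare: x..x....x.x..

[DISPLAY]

      ▼123456789012         
   Tom█···█··█·████         
  Bass██···█·█·█···         
 HiHat██···██···█··         
 Snare█··█····█·█··         
                            
                            
                            


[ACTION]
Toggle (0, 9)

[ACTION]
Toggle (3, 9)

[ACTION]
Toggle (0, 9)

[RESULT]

      ▼123456789012         
   Tom█···█··█·████         
  Bass██···█·█·█···         
 HiHat██···██···█··         
 Snare█··█····███··         
                            
                            
                            


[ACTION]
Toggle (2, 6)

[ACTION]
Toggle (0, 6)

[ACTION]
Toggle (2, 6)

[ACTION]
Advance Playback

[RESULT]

      0▼23456789012         
   Tom█···█·██·████         
  Bass██···█·█·█···         
 HiHat██···██···█··         
 Snare█··█····███··         
                            
                            
                            


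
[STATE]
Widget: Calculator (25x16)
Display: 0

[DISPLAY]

                        0
┌───┬───┬───┬───┐        
│ 7 │ 8 │ 9 │ ÷ │        
├───┼───┼───┼───┤        
│ 4 │ 5 │ 6 │ × │        
├───┼───┼───┼───┤        
│ 1 │ 2 │ 3 │ - │        
├───┼───┼───┼───┤        
│ 0 │ . │ = │ + │        
├───┼───┼───┼───┤        
│ C │ MC│ MR│ M+│        
└───┴───┴───┴───┘        
                         
                         
                         
                         


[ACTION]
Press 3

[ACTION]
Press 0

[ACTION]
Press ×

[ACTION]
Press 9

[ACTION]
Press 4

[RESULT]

                       94
┌───┬───┬───┬───┐        
│ 7 │ 8 │ 9 │ ÷ │        
├───┼───┼───┼───┤        
│ 4 │ 5 │ 6 │ × │        
├───┼───┼───┼───┤        
│ 1 │ 2 │ 3 │ - │        
├───┼───┼───┼───┤        
│ 0 │ . │ = │ + │        
├───┼───┼───┼───┤        
│ C │ MC│ MR│ M+│        
└───┴───┴───┴───┘        
                         
                         
                         
                         


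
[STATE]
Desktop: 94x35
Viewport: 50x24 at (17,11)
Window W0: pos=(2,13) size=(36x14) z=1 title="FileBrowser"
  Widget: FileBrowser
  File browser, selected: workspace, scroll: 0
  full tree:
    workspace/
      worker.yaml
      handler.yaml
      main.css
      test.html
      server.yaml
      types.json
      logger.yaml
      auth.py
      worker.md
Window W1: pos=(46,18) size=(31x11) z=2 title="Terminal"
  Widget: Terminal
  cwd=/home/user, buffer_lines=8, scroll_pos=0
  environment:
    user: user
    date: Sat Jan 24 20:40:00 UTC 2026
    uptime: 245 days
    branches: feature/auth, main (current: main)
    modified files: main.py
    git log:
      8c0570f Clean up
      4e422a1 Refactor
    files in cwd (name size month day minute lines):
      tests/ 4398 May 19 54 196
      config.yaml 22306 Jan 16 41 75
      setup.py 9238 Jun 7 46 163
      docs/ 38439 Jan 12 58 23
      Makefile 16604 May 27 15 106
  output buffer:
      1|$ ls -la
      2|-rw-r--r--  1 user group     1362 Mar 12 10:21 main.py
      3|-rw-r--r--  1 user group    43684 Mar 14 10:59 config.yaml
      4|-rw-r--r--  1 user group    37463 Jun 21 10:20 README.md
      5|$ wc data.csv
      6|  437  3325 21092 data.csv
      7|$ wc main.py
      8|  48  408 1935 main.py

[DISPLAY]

                                                  
                                                  
━━━━━━━━━━━━━━━━━━━━┓                             
                    ┃                             
────────────────────┨                             
e/                  ┃                             
l                   ┃                             
ml                  ┃        ┏━━━━━━━━━━━━━━━━━━━━
                    ┃        ┃ Terminal           
                    ┃        ┠────────────────────
l                   ┃        ┃$ ls -la            
                    ┃        ┃-rw-r--r--  1 user g
l                   ┃        ┃-rw-r--r--  1 user g
                    ┃        ┃-rw-r--r--  1 user g
                    ┃        ┃$ wc data.csv       
━━━━━━━━━━━━━━━━━━━━┛        ┃  437  3325 21092 da
                             ┃$ wc main.py        
                             ┗━━━━━━━━━━━━━━━━━━━━
                                                  
                                                  
                                                  
                                                  
                                                  
                                                  


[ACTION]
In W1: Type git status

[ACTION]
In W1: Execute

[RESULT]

                                                  
                                                  
━━━━━━━━━━━━━━━━━━━━┓                             
                    ┃                             
────────────────────┨                             
e/                  ┃                             
l                   ┃                             
ml                  ┃        ┏━━━━━━━━━━━━━━━━━━━━
                    ┃        ┃ Terminal           
                    ┃        ┠────────────────────
l                   ┃        ┃  48  408 1935 main.
                    ┃        ┃$ git status        
l                   ┃        ┃On branch main      
                    ┃        ┃Changes not staged f
                    ┃        ┃                    
━━━━━━━━━━━━━━━━━━━━┛        ┃        modified:   
                             ┃$ █                 
                             ┗━━━━━━━━━━━━━━━━━━━━
                                                  
                                                  
                                                  
                                                  
                                                  
                                                  


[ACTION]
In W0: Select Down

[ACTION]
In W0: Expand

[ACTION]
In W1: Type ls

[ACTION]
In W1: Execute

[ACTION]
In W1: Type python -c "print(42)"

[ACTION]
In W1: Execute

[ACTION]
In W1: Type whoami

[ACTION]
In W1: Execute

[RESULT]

                                                  
                                                  
━━━━━━━━━━━━━━━━━━━━┓                             
                    ┃                             
────────────────────┨                             
e/                  ┃                             
l                   ┃                             
ml                  ┃        ┏━━━━━━━━━━━━━━━━━━━━
                    ┃        ┃ Terminal           
                    ┃        ┠────────────────────
l                   ┃        ┃$ ls                
                    ┃        ┃tests/  config.yaml 
l                   ┃        ┃$ python -c "print(4
                    ┃        ┃42                  
                    ┃        ┃$ whoami            
━━━━━━━━━━━━━━━━━━━━┛        ┃user                
                             ┃$ █                 
                             ┗━━━━━━━━━━━━━━━━━━━━
                                                  
                                                  
                                                  
                                                  
                                                  
                                                  


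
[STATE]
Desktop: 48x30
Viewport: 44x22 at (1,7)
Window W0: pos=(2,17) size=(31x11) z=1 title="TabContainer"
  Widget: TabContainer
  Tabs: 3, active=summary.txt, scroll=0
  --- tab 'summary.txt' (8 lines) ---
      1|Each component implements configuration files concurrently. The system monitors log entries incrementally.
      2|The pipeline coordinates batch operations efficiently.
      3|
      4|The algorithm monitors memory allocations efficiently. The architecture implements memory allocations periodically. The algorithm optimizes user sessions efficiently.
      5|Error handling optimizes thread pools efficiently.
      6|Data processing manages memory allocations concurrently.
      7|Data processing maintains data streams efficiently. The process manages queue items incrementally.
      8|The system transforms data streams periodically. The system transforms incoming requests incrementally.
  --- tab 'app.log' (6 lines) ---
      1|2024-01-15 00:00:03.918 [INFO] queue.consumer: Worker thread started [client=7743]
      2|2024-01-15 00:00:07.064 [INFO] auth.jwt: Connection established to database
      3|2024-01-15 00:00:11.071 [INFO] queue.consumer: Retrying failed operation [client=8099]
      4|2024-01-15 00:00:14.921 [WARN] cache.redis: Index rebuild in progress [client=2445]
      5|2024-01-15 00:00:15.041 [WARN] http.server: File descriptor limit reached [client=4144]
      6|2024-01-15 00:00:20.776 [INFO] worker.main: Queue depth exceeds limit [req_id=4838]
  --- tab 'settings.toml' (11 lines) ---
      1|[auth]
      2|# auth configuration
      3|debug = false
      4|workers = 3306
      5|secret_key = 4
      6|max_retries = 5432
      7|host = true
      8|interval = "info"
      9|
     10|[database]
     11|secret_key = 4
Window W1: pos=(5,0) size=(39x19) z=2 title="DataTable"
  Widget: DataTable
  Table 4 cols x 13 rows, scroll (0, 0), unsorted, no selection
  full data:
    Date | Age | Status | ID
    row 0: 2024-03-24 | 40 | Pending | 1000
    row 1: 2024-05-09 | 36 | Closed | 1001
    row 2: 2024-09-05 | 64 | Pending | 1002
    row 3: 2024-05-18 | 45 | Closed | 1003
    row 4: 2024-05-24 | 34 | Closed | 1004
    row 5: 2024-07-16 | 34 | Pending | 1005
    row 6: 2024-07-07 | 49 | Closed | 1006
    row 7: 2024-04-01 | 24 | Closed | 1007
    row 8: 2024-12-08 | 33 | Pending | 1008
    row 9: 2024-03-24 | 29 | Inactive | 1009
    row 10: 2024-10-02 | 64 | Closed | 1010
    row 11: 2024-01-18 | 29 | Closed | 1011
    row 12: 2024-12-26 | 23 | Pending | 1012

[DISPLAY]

    ┃2024-09-05│64 │Pending │1002         ┃ 
    ┃2024-05-18│45 │Closed  │1003         ┃ 
    ┃2024-05-24│34 │Closed  │1004         ┃ 
    ┃2024-07-16│34 │Pending │1005         ┃ 
    ┃2024-07-07│49 │Closed  │1006         ┃ 
    ┃2024-04-01│24 │Closed  │1007         ┃ 
    ┃2024-12-08│33 │Pending │1008         ┃ 
    ┃2024-03-24│29 │Inactive│1009         ┃ 
    ┃2024-10-02│64 │Closed  │1010         ┃ 
    ┃2024-01-18│29 │Closed  │1011         ┃ 
 ┏━━┃2024-12-26│23 │Pending │1012         ┃ 
 ┃ T┗━━━━━━━━━━━━━━━━━━━━━━━━━━━━━━━━━━━━━┛ 
 ┠─────────────────────────────┨            
 ┃[summary.txt]│ app.log │ sett┃            
 ┃─────────────────────────────┃            
 ┃Each component implements con┃            
 ┃The pipeline coordinates batc┃            
 ┃                             ┃            
 ┃The algorithm monitors memory┃            
 ┃Error handling optimizes thre┃            
 ┗━━━━━━━━━━━━━━━━━━━━━━━━━━━━━┛            
                                            


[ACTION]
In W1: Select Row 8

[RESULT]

    ┃2024-09-05│64 │Pending │1002         ┃ 
    ┃2024-05-18│45 │Closed  │1003         ┃ 
    ┃2024-05-24│34 │Closed  │1004         ┃ 
    ┃2024-07-16│34 │Pending │1005         ┃ 
    ┃2024-07-07│49 │Closed  │1006         ┃ 
    ┃2024-04-01│24 │Closed  │1007         ┃ 
    ┃>024-12-08│33 │Pending │1008         ┃ 
    ┃2024-03-24│29 │Inactive│1009         ┃ 
    ┃2024-10-02│64 │Closed  │1010         ┃ 
    ┃2024-01-18│29 │Closed  │1011         ┃ 
 ┏━━┃2024-12-26│23 │Pending │1012         ┃ 
 ┃ T┗━━━━━━━━━━━━━━━━━━━━━━━━━━━━━━━━━━━━━┛ 
 ┠─────────────────────────────┨            
 ┃[summary.txt]│ app.log │ sett┃            
 ┃─────────────────────────────┃            
 ┃Each component implements con┃            
 ┃The pipeline coordinates batc┃            
 ┃                             ┃            
 ┃The algorithm monitors memory┃            
 ┃Error handling optimizes thre┃            
 ┗━━━━━━━━━━━━━━━━━━━━━━━━━━━━━┛            
                                            


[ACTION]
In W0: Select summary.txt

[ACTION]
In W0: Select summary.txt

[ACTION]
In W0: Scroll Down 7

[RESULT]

    ┃2024-09-05│64 │Pending │1002         ┃ 
    ┃2024-05-18│45 │Closed  │1003         ┃ 
    ┃2024-05-24│34 │Closed  │1004         ┃ 
    ┃2024-07-16│34 │Pending │1005         ┃ 
    ┃2024-07-07│49 │Closed  │1006         ┃ 
    ┃2024-04-01│24 │Closed  │1007         ┃ 
    ┃>024-12-08│33 │Pending │1008         ┃ 
    ┃2024-03-24│29 │Inactive│1009         ┃ 
    ┃2024-10-02│64 │Closed  │1010         ┃ 
    ┃2024-01-18│29 │Closed  │1011         ┃ 
 ┏━━┃2024-12-26│23 │Pending │1012         ┃ 
 ┃ T┗━━━━━━━━━━━━━━━━━━━━━━━━━━━━━━━━━━━━━┛ 
 ┠─────────────────────────────┨            
 ┃[summary.txt]│ app.log │ sett┃            
 ┃─────────────────────────────┃            
 ┃The system transforms data st┃            
 ┃                             ┃            
 ┃                             ┃            
 ┃                             ┃            
 ┃                             ┃            
 ┗━━━━━━━━━━━━━━━━━━━━━━━━━━━━━┛            
                                            


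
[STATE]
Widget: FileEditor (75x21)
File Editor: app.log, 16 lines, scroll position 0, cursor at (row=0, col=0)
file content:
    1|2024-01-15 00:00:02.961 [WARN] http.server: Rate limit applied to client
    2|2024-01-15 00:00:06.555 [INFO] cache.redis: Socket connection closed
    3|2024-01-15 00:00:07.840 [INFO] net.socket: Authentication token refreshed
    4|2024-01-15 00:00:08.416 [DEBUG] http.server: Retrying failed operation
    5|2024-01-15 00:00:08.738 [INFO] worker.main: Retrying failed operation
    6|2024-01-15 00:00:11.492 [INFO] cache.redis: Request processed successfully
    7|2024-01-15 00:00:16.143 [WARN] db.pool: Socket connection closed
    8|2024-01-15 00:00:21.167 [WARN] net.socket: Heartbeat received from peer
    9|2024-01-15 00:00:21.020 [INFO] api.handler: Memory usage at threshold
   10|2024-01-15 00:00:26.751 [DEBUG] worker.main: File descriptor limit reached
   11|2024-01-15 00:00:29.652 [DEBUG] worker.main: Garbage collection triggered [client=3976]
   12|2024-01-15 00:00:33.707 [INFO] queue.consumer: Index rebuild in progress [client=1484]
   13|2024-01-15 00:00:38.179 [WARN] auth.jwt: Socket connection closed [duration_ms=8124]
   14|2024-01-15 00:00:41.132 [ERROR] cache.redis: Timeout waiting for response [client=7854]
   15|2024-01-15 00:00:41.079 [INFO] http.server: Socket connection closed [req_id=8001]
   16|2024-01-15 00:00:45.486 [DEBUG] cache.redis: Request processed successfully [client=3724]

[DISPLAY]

█024-01-15 00:00:02.961 [WARN] http.server: Rate limit applied to client  ▲
2024-01-15 00:00:06.555 [INFO] cache.redis: Socket connection closed      █
2024-01-15 00:00:07.840 [INFO] net.socket: Authentication token refreshed ░
2024-01-15 00:00:08.416 [DEBUG] http.server: Retrying failed operation    ░
2024-01-15 00:00:08.738 [INFO] worker.main: Retrying failed operation     ░
2024-01-15 00:00:11.492 [INFO] cache.redis: Request processed successfully░
2024-01-15 00:00:16.143 [WARN] db.pool: Socket connection closed          ░
2024-01-15 00:00:21.167 [WARN] net.socket: Heartbeat received from peer   ░
2024-01-15 00:00:21.020 [INFO] api.handler: Memory usage at threshold     ░
2024-01-15 00:00:26.751 [DEBUG] worker.main: File descriptor limit reached░
2024-01-15 00:00:29.652 [DEBUG] worker.main: Garbage collection triggered ░
2024-01-15 00:00:33.707 [INFO] queue.consumer: Index rebuild in progress [░
2024-01-15 00:00:38.179 [WARN] auth.jwt: Socket connection closed [duratio░
2024-01-15 00:00:41.132 [ERROR] cache.redis: Timeout waiting for response ░
2024-01-15 00:00:41.079 [INFO] http.server: Socket connection closed [req_░
2024-01-15 00:00:45.486 [DEBUG] cache.redis: Request processed successfull░
                                                                          ░
                                                                          ░
                                                                          ░
                                                                          ░
                                                                          ▼


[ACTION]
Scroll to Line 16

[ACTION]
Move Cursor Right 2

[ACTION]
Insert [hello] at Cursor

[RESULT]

20hello█4-01-15 00:00:02.961 [WARN] http.server: Rate limit applied to cli▲
2024-01-15 00:00:06.555 [INFO] cache.redis: Socket connection closed      █
2024-01-15 00:00:07.840 [INFO] net.socket: Authentication token refreshed ░
2024-01-15 00:00:08.416 [DEBUG] http.server: Retrying failed operation    ░
2024-01-15 00:00:08.738 [INFO] worker.main: Retrying failed operation     ░
2024-01-15 00:00:11.492 [INFO] cache.redis: Request processed successfully░
2024-01-15 00:00:16.143 [WARN] db.pool: Socket connection closed          ░
2024-01-15 00:00:21.167 [WARN] net.socket: Heartbeat received from peer   ░
2024-01-15 00:00:21.020 [INFO] api.handler: Memory usage at threshold     ░
2024-01-15 00:00:26.751 [DEBUG] worker.main: File descriptor limit reached░
2024-01-15 00:00:29.652 [DEBUG] worker.main: Garbage collection triggered ░
2024-01-15 00:00:33.707 [INFO] queue.consumer: Index rebuild in progress [░
2024-01-15 00:00:38.179 [WARN] auth.jwt: Socket connection closed [duratio░
2024-01-15 00:00:41.132 [ERROR] cache.redis: Timeout waiting for response ░
2024-01-15 00:00:41.079 [INFO] http.server: Socket connection closed [req_░
2024-01-15 00:00:45.486 [DEBUG] cache.redis: Request processed successfull░
                                                                          ░
                                                                          ░
                                                                          ░
                                                                          ░
                                                                          ▼


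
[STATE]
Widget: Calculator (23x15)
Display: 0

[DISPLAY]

                      0
┌───┬───┬───┬───┐      
│ 7 │ 8 │ 9 │ ÷ │      
├───┼───┼───┼───┤      
│ 4 │ 5 │ 6 │ × │      
├───┼───┼───┼───┤      
│ 1 │ 2 │ 3 │ - │      
├───┼───┼───┼───┤      
│ 0 │ . │ = │ + │      
├───┼───┼───┼───┤      
│ C │ MC│ MR│ M+│      
└───┴───┴───┴───┘      
                       
                       
                       


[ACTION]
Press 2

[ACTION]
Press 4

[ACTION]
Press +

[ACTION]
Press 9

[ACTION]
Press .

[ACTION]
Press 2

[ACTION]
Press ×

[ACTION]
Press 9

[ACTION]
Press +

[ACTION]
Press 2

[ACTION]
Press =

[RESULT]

                  300.8
┌───┬───┬───┬───┐      
│ 7 │ 8 │ 9 │ ÷ │      
├───┼───┼───┼───┤      
│ 4 │ 5 │ 6 │ × │      
├───┼───┼───┼───┤      
│ 1 │ 2 │ 3 │ - │      
├───┼───┼───┼───┤      
│ 0 │ . │ = │ + │      
├───┼───┼───┼───┤      
│ C │ MC│ MR│ M+│      
└───┴───┴───┴───┘      
                       
                       
                       


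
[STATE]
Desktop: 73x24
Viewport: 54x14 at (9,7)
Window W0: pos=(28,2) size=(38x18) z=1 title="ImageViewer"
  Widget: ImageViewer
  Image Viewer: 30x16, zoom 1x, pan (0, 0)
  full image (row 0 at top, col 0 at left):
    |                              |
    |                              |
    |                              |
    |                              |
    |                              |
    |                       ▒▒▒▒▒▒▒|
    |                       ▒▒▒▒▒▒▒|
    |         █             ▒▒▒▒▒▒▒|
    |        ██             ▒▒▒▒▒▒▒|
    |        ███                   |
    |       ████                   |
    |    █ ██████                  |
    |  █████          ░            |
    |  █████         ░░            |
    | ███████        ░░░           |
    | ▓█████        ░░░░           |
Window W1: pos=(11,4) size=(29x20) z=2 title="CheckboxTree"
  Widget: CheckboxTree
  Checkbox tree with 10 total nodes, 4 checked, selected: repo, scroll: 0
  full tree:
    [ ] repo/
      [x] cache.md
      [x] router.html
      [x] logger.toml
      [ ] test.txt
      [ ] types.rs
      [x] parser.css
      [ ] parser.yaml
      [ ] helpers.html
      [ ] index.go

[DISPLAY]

  ┃>[-] repo/                 ┃                       
  ┃   [x] cache.md            ┃                       
  ┃   [x] router.html         ┃                       
  ┃   [x] logger.toml         ┃            ▒▒▒▒▒▒▒    
  ┃   [ ] test.txt            ┃            ▒▒▒▒▒▒▒    
  ┃   [ ] types.rs            ┃            ▒▒▒▒▒▒▒    
  ┃   [x] parser.css          ┃            ▒▒▒▒▒▒▒    
  ┃   [ ] parser.yaml         ┃                       
  ┃   [ ] helpers.html        ┃                       
  ┃   [ ] index.go            ┃█                      
  ┃                           ┃      ░                
  ┃                           ┃     ░░                
  ┃                           ┃━━━━━━━━━━━━━━━━━━━━━━━
  ┃                           ┃                       


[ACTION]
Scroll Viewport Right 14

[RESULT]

po/                 ┃                         ┃       
cache.md            ┃                         ┃       
router.html         ┃                         ┃       
logger.toml         ┃            ▒▒▒▒▒▒▒      ┃       
test.txt            ┃            ▒▒▒▒▒▒▒      ┃       
types.rs            ┃            ▒▒▒▒▒▒▒      ┃       
parser.css          ┃            ▒▒▒▒▒▒▒      ┃       
parser.yaml         ┃                         ┃       
helpers.html        ┃                         ┃       
index.go            ┃█                        ┃       
                    ┃      ░                  ┃       
                    ┃     ░░                  ┃       
                    ┃━━━━━━━━━━━━━━━━━━━━━━━━━┛       
                    ┃                                 


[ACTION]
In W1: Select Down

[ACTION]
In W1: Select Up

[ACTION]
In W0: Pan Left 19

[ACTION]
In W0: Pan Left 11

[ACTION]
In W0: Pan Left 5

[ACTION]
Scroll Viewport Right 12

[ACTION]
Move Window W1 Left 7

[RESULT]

             ┃                                ┃       
d            ┃                                ┃       
html         ┃                                ┃       
toml         ┃                   ▒▒▒▒▒▒▒      ┃       
t            ┃                   ▒▒▒▒▒▒▒      ┃       
s            ┃     █             ▒▒▒▒▒▒▒      ┃       
css          ┃    ██             ▒▒▒▒▒▒▒      ┃       
yaml         ┃    ███                         ┃       
.html        ┃   ████                         ┃       
o            ┃█ ██████                        ┃       
             ┃███          ░                  ┃       
             ┃███         ░░                  ┃       
             ┃━━━━━━━━━━━━━━━━━━━━━━━━━━━━━━━━┛       
             ┃                                        


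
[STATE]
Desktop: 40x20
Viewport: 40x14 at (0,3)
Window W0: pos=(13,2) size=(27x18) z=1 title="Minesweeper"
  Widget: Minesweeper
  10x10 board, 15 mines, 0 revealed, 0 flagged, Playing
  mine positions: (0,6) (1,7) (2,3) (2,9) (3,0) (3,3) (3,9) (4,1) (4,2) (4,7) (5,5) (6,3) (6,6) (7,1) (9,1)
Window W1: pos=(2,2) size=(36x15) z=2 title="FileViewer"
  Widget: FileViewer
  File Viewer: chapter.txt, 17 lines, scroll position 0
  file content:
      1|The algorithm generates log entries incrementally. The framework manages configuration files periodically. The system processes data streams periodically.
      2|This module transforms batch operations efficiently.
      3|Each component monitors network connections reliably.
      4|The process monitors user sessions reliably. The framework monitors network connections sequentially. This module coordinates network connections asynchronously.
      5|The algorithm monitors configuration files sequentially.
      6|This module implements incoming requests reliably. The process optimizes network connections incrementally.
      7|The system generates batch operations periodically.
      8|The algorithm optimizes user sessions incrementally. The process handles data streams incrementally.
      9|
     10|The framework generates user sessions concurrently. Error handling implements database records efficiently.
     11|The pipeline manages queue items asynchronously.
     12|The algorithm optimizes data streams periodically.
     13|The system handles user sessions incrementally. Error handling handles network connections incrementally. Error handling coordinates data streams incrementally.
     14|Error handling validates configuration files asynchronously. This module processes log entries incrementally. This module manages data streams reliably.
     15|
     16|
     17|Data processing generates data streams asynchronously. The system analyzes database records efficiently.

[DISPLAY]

  ┃ FileViewer                       ┃ ┃
  ┠──────────────────────────────────┨─┨
  ┃The algorithm generates log entri▲┃ ┃
  ┃This module transforms batch oper█┃ ┃
  ┃Each component monitors network c░┃ ┃
  ┃The process monitors user session░┃ ┃
  ┃The algorithm monitors configurat░┃ ┃
  ┃This module implements incoming r░┃ ┃
  ┃The system generates batch operat░┃ ┃
  ┃The algorithm optimizes user sess░┃ ┃
  ┃                                 ░┃ ┃
  ┃The framework generates user sess░┃ ┃
  ┃The pipeline manages queue items ▼┃ ┃
  ┗━━━━━━━━━━━━━━━━━━━━━━━━━━━━━━━━━━┛ ┃


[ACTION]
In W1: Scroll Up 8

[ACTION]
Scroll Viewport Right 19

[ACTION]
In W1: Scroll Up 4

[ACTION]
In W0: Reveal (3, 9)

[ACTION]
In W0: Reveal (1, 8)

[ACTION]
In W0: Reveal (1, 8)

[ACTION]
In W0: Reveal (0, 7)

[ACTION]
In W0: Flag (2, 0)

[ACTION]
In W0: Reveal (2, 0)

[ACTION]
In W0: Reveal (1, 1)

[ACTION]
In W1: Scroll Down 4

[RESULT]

  ┃ FileViewer                       ┃ ┃
  ┠──────────────────────────────────┨─┨
  ┃The algorithm monitors configurat▲┃ ┃
  ┃This module implements incoming r░┃ ┃
  ┃The system generates batch operat░┃ ┃
  ┃The algorithm optimizes user sess░┃ ┃
  ┃                                 ░┃ ┃
  ┃The framework generates user sess░┃ ┃
  ┃The pipeline manages queue items ░┃ ┃
  ┃The algorithm optimizes data stre█┃ ┃
  ┃The system handles user sessions ░┃ ┃
  ┃Error handling validates configur░┃ ┃
  ┃                                 ▼┃ ┃
  ┗━━━━━━━━━━━━━━━━━━━━━━━━━━━━━━━━━━┛ ┃
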